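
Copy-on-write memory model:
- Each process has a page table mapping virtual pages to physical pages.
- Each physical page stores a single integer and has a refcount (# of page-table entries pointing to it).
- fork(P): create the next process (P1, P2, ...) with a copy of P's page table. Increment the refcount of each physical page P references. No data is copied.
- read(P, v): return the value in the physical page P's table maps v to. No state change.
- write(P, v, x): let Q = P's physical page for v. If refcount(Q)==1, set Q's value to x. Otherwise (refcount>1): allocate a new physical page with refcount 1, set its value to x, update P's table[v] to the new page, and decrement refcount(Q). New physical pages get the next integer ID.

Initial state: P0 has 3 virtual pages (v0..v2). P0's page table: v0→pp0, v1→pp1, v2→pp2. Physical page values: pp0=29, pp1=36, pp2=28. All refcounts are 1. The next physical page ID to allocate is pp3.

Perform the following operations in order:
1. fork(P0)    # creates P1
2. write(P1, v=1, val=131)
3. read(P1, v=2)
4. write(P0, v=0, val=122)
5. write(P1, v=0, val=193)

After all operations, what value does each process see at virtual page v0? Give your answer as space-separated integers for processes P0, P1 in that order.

Op 1: fork(P0) -> P1. 3 ppages; refcounts: pp0:2 pp1:2 pp2:2
Op 2: write(P1, v1, 131). refcount(pp1)=2>1 -> COPY to pp3. 4 ppages; refcounts: pp0:2 pp1:1 pp2:2 pp3:1
Op 3: read(P1, v2) -> 28. No state change.
Op 4: write(P0, v0, 122). refcount(pp0)=2>1 -> COPY to pp4. 5 ppages; refcounts: pp0:1 pp1:1 pp2:2 pp3:1 pp4:1
Op 5: write(P1, v0, 193). refcount(pp0)=1 -> write in place. 5 ppages; refcounts: pp0:1 pp1:1 pp2:2 pp3:1 pp4:1
P0: v0 -> pp4 = 122
P1: v0 -> pp0 = 193

Answer: 122 193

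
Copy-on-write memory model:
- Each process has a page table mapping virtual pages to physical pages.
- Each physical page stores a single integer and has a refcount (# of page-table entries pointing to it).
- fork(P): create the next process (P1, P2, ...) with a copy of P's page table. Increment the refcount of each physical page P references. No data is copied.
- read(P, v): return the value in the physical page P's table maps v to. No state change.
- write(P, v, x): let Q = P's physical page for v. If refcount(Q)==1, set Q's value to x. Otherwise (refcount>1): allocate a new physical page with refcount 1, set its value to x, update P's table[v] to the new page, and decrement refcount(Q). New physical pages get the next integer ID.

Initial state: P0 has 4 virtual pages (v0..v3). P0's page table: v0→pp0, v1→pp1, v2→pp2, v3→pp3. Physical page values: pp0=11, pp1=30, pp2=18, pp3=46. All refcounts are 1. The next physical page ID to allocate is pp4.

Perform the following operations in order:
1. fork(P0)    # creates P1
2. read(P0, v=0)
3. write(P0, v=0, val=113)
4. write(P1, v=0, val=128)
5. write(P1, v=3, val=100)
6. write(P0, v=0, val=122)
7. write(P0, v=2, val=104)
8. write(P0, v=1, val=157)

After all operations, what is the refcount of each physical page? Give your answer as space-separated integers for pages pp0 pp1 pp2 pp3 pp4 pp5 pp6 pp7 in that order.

Answer: 1 1 1 1 1 1 1 1

Derivation:
Op 1: fork(P0) -> P1. 4 ppages; refcounts: pp0:2 pp1:2 pp2:2 pp3:2
Op 2: read(P0, v0) -> 11. No state change.
Op 3: write(P0, v0, 113). refcount(pp0)=2>1 -> COPY to pp4. 5 ppages; refcounts: pp0:1 pp1:2 pp2:2 pp3:2 pp4:1
Op 4: write(P1, v0, 128). refcount(pp0)=1 -> write in place. 5 ppages; refcounts: pp0:1 pp1:2 pp2:2 pp3:2 pp4:1
Op 5: write(P1, v3, 100). refcount(pp3)=2>1 -> COPY to pp5. 6 ppages; refcounts: pp0:1 pp1:2 pp2:2 pp3:1 pp4:1 pp5:1
Op 6: write(P0, v0, 122). refcount(pp4)=1 -> write in place. 6 ppages; refcounts: pp0:1 pp1:2 pp2:2 pp3:1 pp4:1 pp5:1
Op 7: write(P0, v2, 104). refcount(pp2)=2>1 -> COPY to pp6. 7 ppages; refcounts: pp0:1 pp1:2 pp2:1 pp3:1 pp4:1 pp5:1 pp6:1
Op 8: write(P0, v1, 157). refcount(pp1)=2>1 -> COPY to pp7. 8 ppages; refcounts: pp0:1 pp1:1 pp2:1 pp3:1 pp4:1 pp5:1 pp6:1 pp7:1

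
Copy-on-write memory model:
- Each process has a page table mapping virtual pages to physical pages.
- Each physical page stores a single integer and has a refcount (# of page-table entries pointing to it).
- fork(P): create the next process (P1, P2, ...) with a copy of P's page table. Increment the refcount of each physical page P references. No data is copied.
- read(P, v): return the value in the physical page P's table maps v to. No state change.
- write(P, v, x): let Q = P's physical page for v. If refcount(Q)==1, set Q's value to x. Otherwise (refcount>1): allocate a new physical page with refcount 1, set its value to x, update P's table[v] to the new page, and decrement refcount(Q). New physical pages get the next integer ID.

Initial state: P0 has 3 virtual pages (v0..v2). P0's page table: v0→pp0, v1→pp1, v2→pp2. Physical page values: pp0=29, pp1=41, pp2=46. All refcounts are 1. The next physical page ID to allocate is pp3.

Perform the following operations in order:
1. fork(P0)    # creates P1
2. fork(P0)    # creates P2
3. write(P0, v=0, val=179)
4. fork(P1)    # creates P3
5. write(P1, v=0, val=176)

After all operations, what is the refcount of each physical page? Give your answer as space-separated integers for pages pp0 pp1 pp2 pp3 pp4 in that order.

Op 1: fork(P0) -> P1. 3 ppages; refcounts: pp0:2 pp1:2 pp2:2
Op 2: fork(P0) -> P2. 3 ppages; refcounts: pp0:3 pp1:3 pp2:3
Op 3: write(P0, v0, 179). refcount(pp0)=3>1 -> COPY to pp3. 4 ppages; refcounts: pp0:2 pp1:3 pp2:3 pp3:1
Op 4: fork(P1) -> P3. 4 ppages; refcounts: pp0:3 pp1:4 pp2:4 pp3:1
Op 5: write(P1, v0, 176). refcount(pp0)=3>1 -> COPY to pp4. 5 ppages; refcounts: pp0:2 pp1:4 pp2:4 pp3:1 pp4:1

Answer: 2 4 4 1 1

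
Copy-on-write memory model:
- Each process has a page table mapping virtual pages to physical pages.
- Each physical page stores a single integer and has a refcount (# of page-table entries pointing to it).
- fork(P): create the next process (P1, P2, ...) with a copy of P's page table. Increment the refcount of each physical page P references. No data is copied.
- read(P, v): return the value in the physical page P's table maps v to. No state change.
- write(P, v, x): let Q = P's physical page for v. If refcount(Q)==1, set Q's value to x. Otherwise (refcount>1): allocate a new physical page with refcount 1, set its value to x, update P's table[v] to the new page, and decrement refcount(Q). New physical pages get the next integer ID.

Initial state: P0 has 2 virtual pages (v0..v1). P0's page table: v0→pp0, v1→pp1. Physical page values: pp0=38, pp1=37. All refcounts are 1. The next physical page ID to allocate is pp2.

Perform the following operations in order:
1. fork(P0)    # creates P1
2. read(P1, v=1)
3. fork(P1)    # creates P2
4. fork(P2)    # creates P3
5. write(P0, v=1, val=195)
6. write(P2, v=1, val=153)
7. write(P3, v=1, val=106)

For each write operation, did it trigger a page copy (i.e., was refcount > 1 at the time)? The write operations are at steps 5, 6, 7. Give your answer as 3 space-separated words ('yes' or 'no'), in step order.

Op 1: fork(P0) -> P1. 2 ppages; refcounts: pp0:2 pp1:2
Op 2: read(P1, v1) -> 37. No state change.
Op 3: fork(P1) -> P2. 2 ppages; refcounts: pp0:3 pp1:3
Op 4: fork(P2) -> P3. 2 ppages; refcounts: pp0:4 pp1:4
Op 5: write(P0, v1, 195). refcount(pp1)=4>1 -> COPY to pp2. 3 ppages; refcounts: pp0:4 pp1:3 pp2:1
Op 6: write(P2, v1, 153). refcount(pp1)=3>1 -> COPY to pp3. 4 ppages; refcounts: pp0:4 pp1:2 pp2:1 pp3:1
Op 7: write(P3, v1, 106). refcount(pp1)=2>1 -> COPY to pp4. 5 ppages; refcounts: pp0:4 pp1:1 pp2:1 pp3:1 pp4:1

yes yes yes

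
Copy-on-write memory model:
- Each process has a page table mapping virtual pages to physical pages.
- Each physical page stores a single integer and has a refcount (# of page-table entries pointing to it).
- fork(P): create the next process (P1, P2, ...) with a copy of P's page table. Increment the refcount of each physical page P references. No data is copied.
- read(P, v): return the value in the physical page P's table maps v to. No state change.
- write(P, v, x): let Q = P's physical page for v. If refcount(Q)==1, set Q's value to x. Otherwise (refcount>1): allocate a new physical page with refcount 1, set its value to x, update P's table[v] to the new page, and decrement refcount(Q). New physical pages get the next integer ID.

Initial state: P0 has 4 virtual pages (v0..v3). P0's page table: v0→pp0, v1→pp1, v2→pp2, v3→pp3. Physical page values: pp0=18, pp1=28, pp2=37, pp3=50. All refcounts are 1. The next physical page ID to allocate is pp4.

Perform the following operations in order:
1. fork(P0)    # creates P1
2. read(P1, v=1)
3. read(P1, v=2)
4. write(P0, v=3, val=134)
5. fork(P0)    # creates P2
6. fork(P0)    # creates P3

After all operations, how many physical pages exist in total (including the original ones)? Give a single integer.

Op 1: fork(P0) -> P1. 4 ppages; refcounts: pp0:2 pp1:2 pp2:2 pp3:2
Op 2: read(P1, v1) -> 28. No state change.
Op 3: read(P1, v2) -> 37. No state change.
Op 4: write(P0, v3, 134). refcount(pp3)=2>1 -> COPY to pp4. 5 ppages; refcounts: pp0:2 pp1:2 pp2:2 pp3:1 pp4:1
Op 5: fork(P0) -> P2. 5 ppages; refcounts: pp0:3 pp1:3 pp2:3 pp3:1 pp4:2
Op 6: fork(P0) -> P3. 5 ppages; refcounts: pp0:4 pp1:4 pp2:4 pp3:1 pp4:3

Answer: 5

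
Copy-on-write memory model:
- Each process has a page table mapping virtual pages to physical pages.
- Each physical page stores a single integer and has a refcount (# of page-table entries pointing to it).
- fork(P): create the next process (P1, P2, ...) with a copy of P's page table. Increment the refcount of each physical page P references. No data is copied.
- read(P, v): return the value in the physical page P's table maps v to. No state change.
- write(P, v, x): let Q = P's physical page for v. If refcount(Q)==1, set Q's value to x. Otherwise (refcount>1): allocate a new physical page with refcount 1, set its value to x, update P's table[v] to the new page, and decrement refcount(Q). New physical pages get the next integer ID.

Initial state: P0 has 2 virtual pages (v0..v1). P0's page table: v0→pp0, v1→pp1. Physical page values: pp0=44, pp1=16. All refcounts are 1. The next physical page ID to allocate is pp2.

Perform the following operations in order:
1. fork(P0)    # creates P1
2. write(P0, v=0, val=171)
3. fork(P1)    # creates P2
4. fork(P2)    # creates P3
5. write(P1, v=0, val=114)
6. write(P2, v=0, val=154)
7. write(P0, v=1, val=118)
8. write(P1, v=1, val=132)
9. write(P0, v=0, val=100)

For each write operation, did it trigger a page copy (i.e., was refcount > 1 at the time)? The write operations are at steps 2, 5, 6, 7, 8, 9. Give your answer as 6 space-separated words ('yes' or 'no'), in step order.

Op 1: fork(P0) -> P1. 2 ppages; refcounts: pp0:2 pp1:2
Op 2: write(P0, v0, 171). refcount(pp0)=2>1 -> COPY to pp2. 3 ppages; refcounts: pp0:1 pp1:2 pp2:1
Op 3: fork(P1) -> P2. 3 ppages; refcounts: pp0:2 pp1:3 pp2:1
Op 4: fork(P2) -> P3. 3 ppages; refcounts: pp0:3 pp1:4 pp2:1
Op 5: write(P1, v0, 114). refcount(pp0)=3>1 -> COPY to pp3. 4 ppages; refcounts: pp0:2 pp1:4 pp2:1 pp3:1
Op 6: write(P2, v0, 154). refcount(pp0)=2>1 -> COPY to pp4. 5 ppages; refcounts: pp0:1 pp1:4 pp2:1 pp3:1 pp4:1
Op 7: write(P0, v1, 118). refcount(pp1)=4>1 -> COPY to pp5. 6 ppages; refcounts: pp0:1 pp1:3 pp2:1 pp3:1 pp4:1 pp5:1
Op 8: write(P1, v1, 132). refcount(pp1)=3>1 -> COPY to pp6. 7 ppages; refcounts: pp0:1 pp1:2 pp2:1 pp3:1 pp4:1 pp5:1 pp6:1
Op 9: write(P0, v0, 100). refcount(pp2)=1 -> write in place. 7 ppages; refcounts: pp0:1 pp1:2 pp2:1 pp3:1 pp4:1 pp5:1 pp6:1

yes yes yes yes yes no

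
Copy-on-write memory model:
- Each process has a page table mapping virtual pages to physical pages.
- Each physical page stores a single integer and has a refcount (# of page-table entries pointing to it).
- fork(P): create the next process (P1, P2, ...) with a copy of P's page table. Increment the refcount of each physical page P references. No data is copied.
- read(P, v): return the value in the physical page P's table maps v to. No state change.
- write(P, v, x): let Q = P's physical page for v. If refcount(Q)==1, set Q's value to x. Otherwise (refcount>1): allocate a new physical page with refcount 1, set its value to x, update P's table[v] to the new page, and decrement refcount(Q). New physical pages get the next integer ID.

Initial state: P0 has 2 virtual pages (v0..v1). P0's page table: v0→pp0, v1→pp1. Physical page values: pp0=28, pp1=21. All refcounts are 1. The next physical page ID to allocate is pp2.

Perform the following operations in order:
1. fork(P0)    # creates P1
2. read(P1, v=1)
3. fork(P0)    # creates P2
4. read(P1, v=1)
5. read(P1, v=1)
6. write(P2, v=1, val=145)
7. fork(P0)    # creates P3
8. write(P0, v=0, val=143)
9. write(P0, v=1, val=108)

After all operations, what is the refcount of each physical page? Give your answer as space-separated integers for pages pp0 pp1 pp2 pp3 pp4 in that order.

Op 1: fork(P0) -> P1. 2 ppages; refcounts: pp0:2 pp1:2
Op 2: read(P1, v1) -> 21. No state change.
Op 3: fork(P0) -> P2. 2 ppages; refcounts: pp0:3 pp1:3
Op 4: read(P1, v1) -> 21. No state change.
Op 5: read(P1, v1) -> 21. No state change.
Op 6: write(P2, v1, 145). refcount(pp1)=3>1 -> COPY to pp2. 3 ppages; refcounts: pp0:3 pp1:2 pp2:1
Op 7: fork(P0) -> P3. 3 ppages; refcounts: pp0:4 pp1:3 pp2:1
Op 8: write(P0, v0, 143). refcount(pp0)=4>1 -> COPY to pp3. 4 ppages; refcounts: pp0:3 pp1:3 pp2:1 pp3:1
Op 9: write(P0, v1, 108). refcount(pp1)=3>1 -> COPY to pp4. 5 ppages; refcounts: pp0:3 pp1:2 pp2:1 pp3:1 pp4:1

Answer: 3 2 1 1 1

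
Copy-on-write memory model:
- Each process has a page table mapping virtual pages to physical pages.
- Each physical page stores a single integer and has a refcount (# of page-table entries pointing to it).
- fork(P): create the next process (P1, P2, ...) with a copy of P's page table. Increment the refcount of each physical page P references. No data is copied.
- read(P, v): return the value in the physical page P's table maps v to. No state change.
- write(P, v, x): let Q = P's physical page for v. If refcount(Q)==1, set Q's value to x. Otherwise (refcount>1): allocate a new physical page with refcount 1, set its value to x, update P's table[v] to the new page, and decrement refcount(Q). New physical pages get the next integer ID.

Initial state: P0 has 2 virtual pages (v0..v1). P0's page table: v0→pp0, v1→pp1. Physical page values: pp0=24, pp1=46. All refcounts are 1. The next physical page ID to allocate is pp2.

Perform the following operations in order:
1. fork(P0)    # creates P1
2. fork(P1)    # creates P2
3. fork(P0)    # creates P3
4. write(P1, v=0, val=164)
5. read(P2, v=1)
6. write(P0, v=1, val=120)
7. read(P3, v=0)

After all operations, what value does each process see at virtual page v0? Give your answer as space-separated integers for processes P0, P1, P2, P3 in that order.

Op 1: fork(P0) -> P1. 2 ppages; refcounts: pp0:2 pp1:2
Op 2: fork(P1) -> P2. 2 ppages; refcounts: pp0:3 pp1:3
Op 3: fork(P0) -> P3. 2 ppages; refcounts: pp0:4 pp1:4
Op 4: write(P1, v0, 164). refcount(pp0)=4>1 -> COPY to pp2. 3 ppages; refcounts: pp0:3 pp1:4 pp2:1
Op 5: read(P2, v1) -> 46. No state change.
Op 6: write(P0, v1, 120). refcount(pp1)=4>1 -> COPY to pp3. 4 ppages; refcounts: pp0:3 pp1:3 pp2:1 pp3:1
Op 7: read(P3, v0) -> 24. No state change.
P0: v0 -> pp0 = 24
P1: v0 -> pp2 = 164
P2: v0 -> pp0 = 24
P3: v0 -> pp0 = 24

Answer: 24 164 24 24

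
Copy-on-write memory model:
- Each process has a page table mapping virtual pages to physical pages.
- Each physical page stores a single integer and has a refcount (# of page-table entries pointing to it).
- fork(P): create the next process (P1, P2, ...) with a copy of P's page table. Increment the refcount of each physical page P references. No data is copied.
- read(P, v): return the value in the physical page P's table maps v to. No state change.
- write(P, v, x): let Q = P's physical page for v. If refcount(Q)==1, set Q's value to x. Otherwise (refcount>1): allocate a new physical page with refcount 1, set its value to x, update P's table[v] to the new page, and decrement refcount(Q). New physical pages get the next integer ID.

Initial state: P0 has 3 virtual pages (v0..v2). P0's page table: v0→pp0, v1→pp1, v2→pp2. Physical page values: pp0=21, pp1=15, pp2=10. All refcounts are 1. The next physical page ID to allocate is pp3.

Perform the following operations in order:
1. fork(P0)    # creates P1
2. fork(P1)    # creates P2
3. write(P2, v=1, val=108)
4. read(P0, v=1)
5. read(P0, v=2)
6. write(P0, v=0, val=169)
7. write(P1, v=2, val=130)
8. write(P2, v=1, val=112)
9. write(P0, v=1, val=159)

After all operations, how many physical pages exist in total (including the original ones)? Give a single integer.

Answer: 7

Derivation:
Op 1: fork(P0) -> P1. 3 ppages; refcounts: pp0:2 pp1:2 pp2:2
Op 2: fork(P1) -> P2. 3 ppages; refcounts: pp0:3 pp1:3 pp2:3
Op 3: write(P2, v1, 108). refcount(pp1)=3>1 -> COPY to pp3. 4 ppages; refcounts: pp0:3 pp1:2 pp2:3 pp3:1
Op 4: read(P0, v1) -> 15. No state change.
Op 5: read(P0, v2) -> 10. No state change.
Op 6: write(P0, v0, 169). refcount(pp0)=3>1 -> COPY to pp4. 5 ppages; refcounts: pp0:2 pp1:2 pp2:3 pp3:1 pp4:1
Op 7: write(P1, v2, 130). refcount(pp2)=3>1 -> COPY to pp5. 6 ppages; refcounts: pp0:2 pp1:2 pp2:2 pp3:1 pp4:1 pp5:1
Op 8: write(P2, v1, 112). refcount(pp3)=1 -> write in place. 6 ppages; refcounts: pp0:2 pp1:2 pp2:2 pp3:1 pp4:1 pp5:1
Op 9: write(P0, v1, 159). refcount(pp1)=2>1 -> COPY to pp6. 7 ppages; refcounts: pp0:2 pp1:1 pp2:2 pp3:1 pp4:1 pp5:1 pp6:1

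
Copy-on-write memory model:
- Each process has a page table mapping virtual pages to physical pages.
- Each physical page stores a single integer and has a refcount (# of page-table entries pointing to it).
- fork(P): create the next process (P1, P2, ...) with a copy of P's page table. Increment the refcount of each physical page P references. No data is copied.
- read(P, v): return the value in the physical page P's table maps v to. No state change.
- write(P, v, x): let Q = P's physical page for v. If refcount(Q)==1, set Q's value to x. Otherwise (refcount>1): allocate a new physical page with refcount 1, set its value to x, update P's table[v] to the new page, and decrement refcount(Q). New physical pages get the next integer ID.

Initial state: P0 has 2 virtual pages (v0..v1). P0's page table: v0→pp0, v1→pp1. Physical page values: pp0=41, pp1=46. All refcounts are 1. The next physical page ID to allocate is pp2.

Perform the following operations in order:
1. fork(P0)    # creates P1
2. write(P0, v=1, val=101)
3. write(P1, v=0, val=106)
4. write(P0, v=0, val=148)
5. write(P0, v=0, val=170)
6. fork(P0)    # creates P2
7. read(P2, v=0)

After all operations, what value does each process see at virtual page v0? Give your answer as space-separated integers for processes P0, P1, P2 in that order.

Answer: 170 106 170

Derivation:
Op 1: fork(P0) -> P1. 2 ppages; refcounts: pp0:2 pp1:2
Op 2: write(P0, v1, 101). refcount(pp1)=2>1 -> COPY to pp2. 3 ppages; refcounts: pp0:2 pp1:1 pp2:1
Op 3: write(P1, v0, 106). refcount(pp0)=2>1 -> COPY to pp3. 4 ppages; refcounts: pp0:1 pp1:1 pp2:1 pp3:1
Op 4: write(P0, v0, 148). refcount(pp0)=1 -> write in place. 4 ppages; refcounts: pp0:1 pp1:1 pp2:1 pp3:1
Op 5: write(P0, v0, 170). refcount(pp0)=1 -> write in place. 4 ppages; refcounts: pp0:1 pp1:1 pp2:1 pp3:1
Op 6: fork(P0) -> P2. 4 ppages; refcounts: pp0:2 pp1:1 pp2:2 pp3:1
Op 7: read(P2, v0) -> 170. No state change.
P0: v0 -> pp0 = 170
P1: v0 -> pp3 = 106
P2: v0 -> pp0 = 170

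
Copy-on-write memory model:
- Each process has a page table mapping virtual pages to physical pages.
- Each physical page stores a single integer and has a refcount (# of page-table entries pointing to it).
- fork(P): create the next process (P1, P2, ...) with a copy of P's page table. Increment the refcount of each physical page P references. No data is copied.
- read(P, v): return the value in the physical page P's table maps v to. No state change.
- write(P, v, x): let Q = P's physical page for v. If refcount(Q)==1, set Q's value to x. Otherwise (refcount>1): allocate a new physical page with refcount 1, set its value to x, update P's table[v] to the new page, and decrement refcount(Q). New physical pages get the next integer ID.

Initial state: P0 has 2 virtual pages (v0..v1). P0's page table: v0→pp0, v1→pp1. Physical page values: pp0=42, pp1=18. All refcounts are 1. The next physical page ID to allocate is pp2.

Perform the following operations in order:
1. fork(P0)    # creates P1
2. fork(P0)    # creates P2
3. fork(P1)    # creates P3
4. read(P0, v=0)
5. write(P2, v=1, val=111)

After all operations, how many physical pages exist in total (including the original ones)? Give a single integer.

Answer: 3

Derivation:
Op 1: fork(P0) -> P1. 2 ppages; refcounts: pp0:2 pp1:2
Op 2: fork(P0) -> P2. 2 ppages; refcounts: pp0:3 pp1:3
Op 3: fork(P1) -> P3. 2 ppages; refcounts: pp0:4 pp1:4
Op 4: read(P0, v0) -> 42. No state change.
Op 5: write(P2, v1, 111). refcount(pp1)=4>1 -> COPY to pp2. 3 ppages; refcounts: pp0:4 pp1:3 pp2:1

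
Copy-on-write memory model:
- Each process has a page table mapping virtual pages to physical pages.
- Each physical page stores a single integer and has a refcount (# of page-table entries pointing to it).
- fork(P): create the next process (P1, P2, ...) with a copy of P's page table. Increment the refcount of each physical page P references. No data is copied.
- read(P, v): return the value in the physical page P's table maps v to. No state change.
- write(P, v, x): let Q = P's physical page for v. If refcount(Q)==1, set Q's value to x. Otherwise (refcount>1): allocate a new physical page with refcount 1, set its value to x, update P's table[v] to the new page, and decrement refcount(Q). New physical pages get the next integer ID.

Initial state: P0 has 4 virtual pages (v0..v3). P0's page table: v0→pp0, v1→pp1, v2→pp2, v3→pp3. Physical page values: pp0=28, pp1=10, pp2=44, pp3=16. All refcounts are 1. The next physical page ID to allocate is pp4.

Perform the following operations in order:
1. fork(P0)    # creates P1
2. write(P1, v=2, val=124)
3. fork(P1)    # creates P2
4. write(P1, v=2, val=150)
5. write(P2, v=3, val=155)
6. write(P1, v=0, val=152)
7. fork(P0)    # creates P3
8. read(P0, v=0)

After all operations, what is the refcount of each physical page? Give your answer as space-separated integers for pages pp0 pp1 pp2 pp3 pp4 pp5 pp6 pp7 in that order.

Answer: 3 4 2 3 1 1 1 1

Derivation:
Op 1: fork(P0) -> P1. 4 ppages; refcounts: pp0:2 pp1:2 pp2:2 pp3:2
Op 2: write(P1, v2, 124). refcount(pp2)=2>1 -> COPY to pp4. 5 ppages; refcounts: pp0:2 pp1:2 pp2:1 pp3:2 pp4:1
Op 3: fork(P1) -> P2. 5 ppages; refcounts: pp0:3 pp1:3 pp2:1 pp3:3 pp4:2
Op 4: write(P1, v2, 150). refcount(pp4)=2>1 -> COPY to pp5. 6 ppages; refcounts: pp0:3 pp1:3 pp2:1 pp3:3 pp4:1 pp5:1
Op 5: write(P2, v3, 155). refcount(pp3)=3>1 -> COPY to pp6. 7 ppages; refcounts: pp0:3 pp1:3 pp2:1 pp3:2 pp4:1 pp5:1 pp6:1
Op 6: write(P1, v0, 152). refcount(pp0)=3>1 -> COPY to pp7. 8 ppages; refcounts: pp0:2 pp1:3 pp2:1 pp3:2 pp4:1 pp5:1 pp6:1 pp7:1
Op 7: fork(P0) -> P3. 8 ppages; refcounts: pp0:3 pp1:4 pp2:2 pp3:3 pp4:1 pp5:1 pp6:1 pp7:1
Op 8: read(P0, v0) -> 28. No state change.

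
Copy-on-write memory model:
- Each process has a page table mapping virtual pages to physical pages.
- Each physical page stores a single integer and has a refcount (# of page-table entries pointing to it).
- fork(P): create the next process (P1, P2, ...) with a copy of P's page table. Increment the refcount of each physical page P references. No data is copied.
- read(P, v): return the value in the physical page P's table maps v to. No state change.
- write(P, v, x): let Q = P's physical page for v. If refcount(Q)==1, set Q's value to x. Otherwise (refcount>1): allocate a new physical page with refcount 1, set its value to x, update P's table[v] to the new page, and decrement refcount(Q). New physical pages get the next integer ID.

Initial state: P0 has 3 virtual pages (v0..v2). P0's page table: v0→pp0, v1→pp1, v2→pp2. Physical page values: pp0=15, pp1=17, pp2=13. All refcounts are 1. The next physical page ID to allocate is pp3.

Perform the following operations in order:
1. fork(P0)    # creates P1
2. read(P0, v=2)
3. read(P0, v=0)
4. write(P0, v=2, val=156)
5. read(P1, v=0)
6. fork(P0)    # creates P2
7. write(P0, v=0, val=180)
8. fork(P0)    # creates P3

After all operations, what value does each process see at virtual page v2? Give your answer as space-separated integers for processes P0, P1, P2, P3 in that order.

Op 1: fork(P0) -> P1. 3 ppages; refcounts: pp0:2 pp1:2 pp2:2
Op 2: read(P0, v2) -> 13. No state change.
Op 3: read(P0, v0) -> 15. No state change.
Op 4: write(P0, v2, 156). refcount(pp2)=2>1 -> COPY to pp3. 4 ppages; refcounts: pp0:2 pp1:2 pp2:1 pp3:1
Op 5: read(P1, v0) -> 15. No state change.
Op 6: fork(P0) -> P2. 4 ppages; refcounts: pp0:3 pp1:3 pp2:1 pp3:2
Op 7: write(P0, v0, 180). refcount(pp0)=3>1 -> COPY to pp4. 5 ppages; refcounts: pp0:2 pp1:3 pp2:1 pp3:2 pp4:1
Op 8: fork(P0) -> P3. 5 ppages; refcounts: pp0:2 pp1:4 pp2:1 pp3:3 pp4:2
P0: v2 -> pp3 = 156
P1: v2 -> pp2 = 13
P2: v2 -> pp3 = 156
P3: v2 -> pp3 = 156

Answer: 156 13 156 156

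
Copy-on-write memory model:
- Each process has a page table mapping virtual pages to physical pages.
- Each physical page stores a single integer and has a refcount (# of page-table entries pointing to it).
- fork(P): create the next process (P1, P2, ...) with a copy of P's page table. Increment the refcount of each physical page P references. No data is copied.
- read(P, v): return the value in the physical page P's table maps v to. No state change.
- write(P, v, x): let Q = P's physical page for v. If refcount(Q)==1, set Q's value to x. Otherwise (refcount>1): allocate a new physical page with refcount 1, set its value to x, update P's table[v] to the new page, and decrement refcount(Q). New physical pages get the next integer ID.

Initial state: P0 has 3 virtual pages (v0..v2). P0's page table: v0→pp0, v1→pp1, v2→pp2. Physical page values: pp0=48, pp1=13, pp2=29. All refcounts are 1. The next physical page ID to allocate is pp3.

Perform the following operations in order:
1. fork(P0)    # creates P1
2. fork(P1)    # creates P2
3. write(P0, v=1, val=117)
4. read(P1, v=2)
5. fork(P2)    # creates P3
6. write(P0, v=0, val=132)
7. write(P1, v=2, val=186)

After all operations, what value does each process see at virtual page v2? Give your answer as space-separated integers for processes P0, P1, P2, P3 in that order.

Op 1: fork(P0) -> P1. 3 ppages; refcounts: pp0:2 pp1:2 pp2:2
Op 2: fork(P1) -> P2. 3 ppages; refcounts: pp0:3 pp1:3 pp2:3
Op 3: write(P0, v1, 117). refcount(pp1)=3>1 -> COPY to pp3. 4 ppages; refcounts: pp0:3 pp1:2 pp2:3 pp3:1
Op 4: read(P1, v2) -> 29. No state change.
Op 5: fork(P2) -> P3. 4 ppages; refcounts: pp0:4 pp1:3 pp2:4 pp3:1
Op 6: write(P0, v0, 132). refcount(pp0)=4>1 -> COPY to pp4. 5 ppages; refcounts: pp0:3 pp1:3 pp2:4 pp3:1 pp4:1
Op 7: write(P1, v2, 186). refcount(pp2)=4>1 -> COPY to pp5. 6 ppages; refcounts: pp0:3 pp1:3 pp2:3 pp3:1 pp4:1 pp5:1
P0: v2 -> pp2 = 29
P1: v2 -> pp5 = 186
P2: v2 -> pp2 = 29
P3: v2 -> pp2 = 29

Answer: 29 186 29 29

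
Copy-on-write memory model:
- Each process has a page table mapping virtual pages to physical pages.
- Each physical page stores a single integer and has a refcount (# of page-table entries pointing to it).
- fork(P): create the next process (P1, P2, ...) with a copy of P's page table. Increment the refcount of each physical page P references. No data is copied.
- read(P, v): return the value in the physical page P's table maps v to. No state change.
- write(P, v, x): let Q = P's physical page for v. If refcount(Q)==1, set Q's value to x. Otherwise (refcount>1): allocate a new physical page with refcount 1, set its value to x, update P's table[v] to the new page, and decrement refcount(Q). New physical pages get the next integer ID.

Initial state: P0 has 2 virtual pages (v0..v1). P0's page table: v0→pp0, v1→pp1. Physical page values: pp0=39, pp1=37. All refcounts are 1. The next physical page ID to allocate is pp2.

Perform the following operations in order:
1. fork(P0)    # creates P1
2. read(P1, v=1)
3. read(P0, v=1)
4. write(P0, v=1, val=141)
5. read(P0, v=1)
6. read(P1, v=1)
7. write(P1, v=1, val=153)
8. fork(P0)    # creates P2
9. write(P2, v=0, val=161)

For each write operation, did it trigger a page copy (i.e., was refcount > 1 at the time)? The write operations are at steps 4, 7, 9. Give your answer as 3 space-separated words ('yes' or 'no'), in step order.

Op 1: fork(P0) -> P1. 2 ppages; refcounts: pp0:2 pp1:2
Op 2: read(P1, v1) -> 37. No state change.
Op 3: read(P0, v1) -> 37. No state change.
Op 4: write(P0, v1, 141). refcount(pp1)=2>1 -> COPY to pp2. 3 ppages; refcounts: pp0:2 pp1:1 pp2:1
Op 5: read(P0, v1) -> 141. No state change.
Op 6: read(P1, v1) -> 37. No state change.
Op 7: write(P1, v1, 153). refcount(pp1)=1 -> write in place. 3 ppages; refcounts: pp0:2 pp1:1 pp2:1
Op 8: fork(P0) -> P2. 3 ppages; refcounts: pp0:3 pp1:1 pp2:2
Op 9: write(P2, v0, 161). refcount(pp0)=3>1 -> COPY to pp3. 4 ppages; refcounts: pp0:2 pp1:1 pp2:2 pp3:1

yes no yes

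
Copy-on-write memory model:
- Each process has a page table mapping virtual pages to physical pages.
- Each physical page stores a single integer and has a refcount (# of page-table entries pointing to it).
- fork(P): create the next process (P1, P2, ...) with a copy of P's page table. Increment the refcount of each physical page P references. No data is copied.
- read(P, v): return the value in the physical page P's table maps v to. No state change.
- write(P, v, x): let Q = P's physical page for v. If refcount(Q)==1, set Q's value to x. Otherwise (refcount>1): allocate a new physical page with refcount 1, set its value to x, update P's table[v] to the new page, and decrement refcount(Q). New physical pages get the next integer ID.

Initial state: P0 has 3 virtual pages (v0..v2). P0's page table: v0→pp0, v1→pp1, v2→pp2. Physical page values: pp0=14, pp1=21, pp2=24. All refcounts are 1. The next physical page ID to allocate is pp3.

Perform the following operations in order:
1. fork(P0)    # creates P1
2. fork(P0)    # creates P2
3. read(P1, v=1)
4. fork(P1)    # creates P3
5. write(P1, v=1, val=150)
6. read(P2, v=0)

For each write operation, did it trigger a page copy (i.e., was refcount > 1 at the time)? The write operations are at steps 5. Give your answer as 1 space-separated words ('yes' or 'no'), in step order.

Op 1: fork(P0) -> P1. 3 ppages; refcounts: pp0:2 pp1:2 pp2:2
Op 2: fork(P0) -> P2. 3 ppages; refcounts: pp0:3 pp1:3 pp2:3
Op 3: read(P1, v1) -> 21. No state change.
Op 4: fork(P1) -> P3. 3 ppages; refcounts: pp0:4 pp1:4 pp2:4
Op 5: write(P1, v1, 150). refcount(pp1)=4>1 -> COPY to pp3. 4 ppages; refcounts: pp0:4 pp1:3 pp2:4 pp3:1
Op 6: read(P2, v0) -> 14. No state change.

yes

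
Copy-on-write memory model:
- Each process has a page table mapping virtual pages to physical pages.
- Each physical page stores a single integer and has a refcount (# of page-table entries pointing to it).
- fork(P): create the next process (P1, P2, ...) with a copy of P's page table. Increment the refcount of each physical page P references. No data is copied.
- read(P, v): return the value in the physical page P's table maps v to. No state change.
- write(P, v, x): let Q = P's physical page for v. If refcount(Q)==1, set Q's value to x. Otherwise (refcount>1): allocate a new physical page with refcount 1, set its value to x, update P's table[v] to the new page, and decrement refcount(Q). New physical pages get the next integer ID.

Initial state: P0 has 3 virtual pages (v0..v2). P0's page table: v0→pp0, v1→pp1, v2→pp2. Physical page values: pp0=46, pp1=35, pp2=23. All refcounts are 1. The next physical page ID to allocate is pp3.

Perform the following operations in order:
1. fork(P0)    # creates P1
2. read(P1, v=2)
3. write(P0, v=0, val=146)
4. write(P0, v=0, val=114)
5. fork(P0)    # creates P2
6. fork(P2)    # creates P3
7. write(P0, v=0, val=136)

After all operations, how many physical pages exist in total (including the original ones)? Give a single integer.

Op 1: fork(P0) -> P1. 3 ppages; refcounts: pp0:2 pp1:2 pp2:2
Op 2: read(P1, v2) -> 23. No state change.
Op 3: write(P0, v0, 146). refcount(pp0)=2>1 -> COPY to pp3. 4 ppages; refcounts: pp0:1 pp1:2 pp2:2 pp3:1
Op 4: write(P0, v0, 114). refcount(pp3)=1 -> write in place. 4 ppages; refcounts: pp0:1 pp1:2 pp2:2 pp3:1
Op 5: fork(P0) -> P2. 4 ppages; refcounts: pp0:1 pp1:3 pp2:3 pp3:2
Op 6: fork(P2) -> P3. 4 ppages; refcounts: pp0:1 pp1:4 pp2:4 pp3:3
Op 7: write(P0, v0, 136). refcount(pp3)=3>1 -> COPY to pp4. 5 ppages; refcounts: pp0:1 pp1:4 pp2:4 pp3:2 pp4:1

Answer: 5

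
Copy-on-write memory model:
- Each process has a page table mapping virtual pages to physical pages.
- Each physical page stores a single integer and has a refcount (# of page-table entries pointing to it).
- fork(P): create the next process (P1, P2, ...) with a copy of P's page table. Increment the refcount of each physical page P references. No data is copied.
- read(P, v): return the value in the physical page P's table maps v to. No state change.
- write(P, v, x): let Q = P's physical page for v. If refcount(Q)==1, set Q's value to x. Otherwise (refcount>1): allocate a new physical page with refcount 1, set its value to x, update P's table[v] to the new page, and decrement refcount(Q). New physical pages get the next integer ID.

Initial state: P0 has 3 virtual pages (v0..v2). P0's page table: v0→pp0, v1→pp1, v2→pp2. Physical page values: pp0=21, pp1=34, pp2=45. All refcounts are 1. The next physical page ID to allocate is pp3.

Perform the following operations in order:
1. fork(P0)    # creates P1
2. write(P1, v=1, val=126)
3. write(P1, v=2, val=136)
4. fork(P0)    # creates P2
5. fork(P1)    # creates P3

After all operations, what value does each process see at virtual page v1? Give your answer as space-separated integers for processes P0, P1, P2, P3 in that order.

Op 1: fork(P0) -> P1. 3 ppages; refcounts: pp0:2 pp1:2 pp2:2
Op 2: write(P1, v1, 126). refcount(pp1)=2>1 -> COPY to pp3. 4 ppages; refcounts: pp0:2 pp1:1 pp2:2 pp3:1
Op 3: write(P1, v2, 136). refcount(pp2)=2>1 -> COPY to pp4. 5 ppages; refcounts: pp0:2 pp1:1 pp2:1 pp3:1 pp4:1
Op 4: fork(P0) -> P2. 5 ppages; refcounts: pp0:3 pp1:2 pp2:2 pp3:1 pp4:1
Op 5: fork(P1) -> P3. 5 ppages; refcounts: pp0:4 pp1:2 pp2:2 pp3:2 pp4:2
P0: v1 -> pp1 = 34
P1: v1 -> pp3 = 126
P2: v1 -> pp1 = 34
P3: v1 -> pp3 = 126

Answer: 34 126 34 126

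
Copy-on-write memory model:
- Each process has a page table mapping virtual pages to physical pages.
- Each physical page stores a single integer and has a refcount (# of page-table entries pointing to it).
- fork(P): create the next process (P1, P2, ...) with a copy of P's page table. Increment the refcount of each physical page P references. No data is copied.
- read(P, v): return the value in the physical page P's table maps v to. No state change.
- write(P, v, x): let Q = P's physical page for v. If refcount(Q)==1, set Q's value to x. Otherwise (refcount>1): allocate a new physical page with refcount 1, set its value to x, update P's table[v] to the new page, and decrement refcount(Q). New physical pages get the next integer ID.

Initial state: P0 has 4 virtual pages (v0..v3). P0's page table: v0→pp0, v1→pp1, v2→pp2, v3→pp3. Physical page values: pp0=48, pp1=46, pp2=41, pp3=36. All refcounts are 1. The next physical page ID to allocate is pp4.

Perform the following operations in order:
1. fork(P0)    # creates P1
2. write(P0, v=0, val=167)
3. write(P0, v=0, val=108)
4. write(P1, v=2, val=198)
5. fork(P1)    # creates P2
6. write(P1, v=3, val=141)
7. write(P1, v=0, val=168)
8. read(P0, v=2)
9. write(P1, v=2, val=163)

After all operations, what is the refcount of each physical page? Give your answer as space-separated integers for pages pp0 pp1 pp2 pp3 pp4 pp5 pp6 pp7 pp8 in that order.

Answer: 1 3 1 2 1 1 1 1 1

Derivation:
Op 1: fork(P0) -> P1. 4 ppages; refcounts: pp0:2 pp1:2 pp2:2 pp3:2
Op 2: write(P0, v0, 167). refcount(pp0)=2>1 -> COPY to pp4. 5 ppages; refcounts: pp0:1 pp1:2 pp2:2 pp3:2 pp4:1
Op 3: write(P0, v0, 108). refcount(pp4)=1 -> write in place. 5 ppages; refcounts: pp0:1 pp1:2 pp2:2 pp3:2 pp4:1
Op 4: write(P1, v2, 198). refcount(pp2)=2>1 -> COPY to pp5. 6 ppages; refcounts: pp0:1 pp1:2 pp2:1 pp3:2 pp4:1 pp5:1
Op 5: fork(P1) -> P2. 6 ppages; refcounts: pp0:2 pp1:3 pp2:1 pp3:3 pp4:1 pp5:2
Op 6: write(P1, v3, 141). refcount(pp3)=3>1 -> COPY to pp6. 7 ppages; refcounts: pp0:2 pp1:3 pp2:1 pp3:2 pp4:1 pp5:2 pp6:1
Op 7: write(P1, v0, 168). refcount(pp0)=2>1 -> COPY to pp7. 8 ppages; refcounts: pp0:1 pp1:3 pp2:1 pp3:2 pp4:1 pp5:2 pp6:1 pp7:1
Op 8: read(P0, v2) -> 41. No state change.
Op 9: write(P1, v2, 163). refcount(pp5)=2>1 -> COPY to pp8. 9 ppages; refcounts: pp0:1 pp1:3 pp2:1 pp3:2 pp4:1 pp5:1 pp6:1 pp7:1 pp8:1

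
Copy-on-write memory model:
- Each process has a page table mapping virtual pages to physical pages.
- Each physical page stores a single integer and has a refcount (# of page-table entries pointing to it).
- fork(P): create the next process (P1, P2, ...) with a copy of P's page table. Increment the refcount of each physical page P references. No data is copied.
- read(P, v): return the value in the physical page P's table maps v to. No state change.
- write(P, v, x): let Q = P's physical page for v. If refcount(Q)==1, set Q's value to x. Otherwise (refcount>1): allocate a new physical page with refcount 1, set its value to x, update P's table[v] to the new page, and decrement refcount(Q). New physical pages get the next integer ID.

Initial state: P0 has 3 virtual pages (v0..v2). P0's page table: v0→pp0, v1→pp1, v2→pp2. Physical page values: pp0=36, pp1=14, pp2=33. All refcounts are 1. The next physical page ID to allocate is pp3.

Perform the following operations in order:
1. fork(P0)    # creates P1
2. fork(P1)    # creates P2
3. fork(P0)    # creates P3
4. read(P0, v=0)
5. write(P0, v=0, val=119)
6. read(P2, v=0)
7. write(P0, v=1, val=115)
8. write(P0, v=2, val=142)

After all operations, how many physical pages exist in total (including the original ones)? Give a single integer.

Op 1: fork(P0) -> P1. 3 ppages; refcounts: pp0:2 pp1:2 pp2:2
Op 2: fork(P1) -> P2. 3 ppages; refcounts: pp0:3 pp1:3 pp2:3
Op 3: fork(P0) -> P3. 3 ppages; refcounts: pp0:4 pp1:4 pp2:4
Op 4: read(P0, v0) -> 36. No state change.
Op 5: write(P0, v0, 119). refcount(pp0)=4>1 -> COPY to pp3. 4 ppages; refcounts: pp0:3 pp1:4 pp2:4 pp3:1
Op 6: read(P2, v0) -> 36. No state change.
Op 7: write(P0, v1, 115). refcount(pp1)=4>1 -> COPY to pp4. 5 ppages; refcounts: pp0:3 pp1:3 pp2:4 pp3:1 pp4:1
Op 8: write(P0, v2, 142). refcount(pp2)=4>1 -> COPY to pp5. 6 ppages; refcounts: pp0:3 pp1:3 pp2:3 pp3:1 pp4:1 pp5:1

Answer: 6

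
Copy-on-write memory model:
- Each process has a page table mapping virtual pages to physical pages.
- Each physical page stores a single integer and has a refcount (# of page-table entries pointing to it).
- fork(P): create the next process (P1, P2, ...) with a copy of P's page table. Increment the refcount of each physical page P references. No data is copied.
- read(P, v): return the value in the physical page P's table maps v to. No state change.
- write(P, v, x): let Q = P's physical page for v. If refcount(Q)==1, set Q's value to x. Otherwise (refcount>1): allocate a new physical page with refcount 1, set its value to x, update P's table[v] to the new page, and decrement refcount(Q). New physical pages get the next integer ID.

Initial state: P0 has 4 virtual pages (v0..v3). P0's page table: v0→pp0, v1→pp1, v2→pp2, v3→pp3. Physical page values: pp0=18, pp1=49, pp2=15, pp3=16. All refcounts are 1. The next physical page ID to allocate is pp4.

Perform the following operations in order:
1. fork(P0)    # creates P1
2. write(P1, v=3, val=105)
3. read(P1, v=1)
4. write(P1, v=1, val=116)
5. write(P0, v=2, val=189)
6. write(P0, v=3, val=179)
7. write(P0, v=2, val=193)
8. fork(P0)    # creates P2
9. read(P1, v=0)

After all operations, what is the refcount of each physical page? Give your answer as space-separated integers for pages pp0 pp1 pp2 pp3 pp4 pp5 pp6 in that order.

Answer: 3 2 1 2 1 1 2

Derivation:
Op 1: fork(P0) -> P1. 4 ppages; refcounts: pp0:2 pp1:2 pp2:2 pp3:2
Op 2: write(P1, v3, 105). refcount(pp3)=2>1 -> COPY to pp4. 5 ppages; refcounts: pp0:2 pp1:2 pp2:2 pp3:1 pp4:1
Op 3: read(P1, v1) -> 49. No state change.
Op 4: write(P1, v1, 116). refcount(pp1)=2>1 -> COPY to pp5. 6 ppages; refcounts: pp0:2 pp1:1 pp2:2 pp3:1 pp4:1 pp5:1
Op 5: write(P0, v2, 189). refcount(pp2)=2>1 -> COPY to pp6. 7 ppages; refcounts: pp0:2 pp1:1 pp2:1 pp3:1 pp4:1 pp5:1 pp6:1
Op 6: write(P0, v3, 179). refcount(pp3)=1 -> write in place. 7 ppages; refcounts: pp0:2 pp1:1 pp2:1 pp3:1 pp4:1 pp5:1 pp6:1
Op 7: write(P0, v2, 193). refcount(pp6)=1 -> write in place. 7 ppages; refcounts: pp0:2 pp1:1 pp2:1 pp3:1 pp4:1 pp5:1 pp6:1
Op 8: fork(P0) -> P2. 7 ppages; refcounts: pp0:3 pp1:2 pp2:1 pp3:2 pp4:1 pp5:1 pp6:2
Op 9: read(P1, v0) -> 18. No state change.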